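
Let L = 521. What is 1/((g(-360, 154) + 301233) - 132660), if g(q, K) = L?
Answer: 1/169094 ≈ 5.9139e-6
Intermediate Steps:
g(q, K) = 521
1/((g(-360, 154) + 301233) - 132660) = 1/((521 + 301233) - 132660) = 1/(301754 - 132660) = 1/169094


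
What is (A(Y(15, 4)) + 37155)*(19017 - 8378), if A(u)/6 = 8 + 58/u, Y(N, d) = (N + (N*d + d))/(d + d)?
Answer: 31298033619/79 ≈ 3.9618e+8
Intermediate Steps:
Y(N, d) = (N + d + N*d)/(2*d) (Y(N, d) = (N + (d + N*d))/((2*d)) = (N + d + N*d)*(1/(2*d)) = (N + d + N*d)/(2*d))
A(u) = 48 + 348/u (A(u) = 6*(8 + 58/u) = 48 + 348/u)
(A(Y(15, 4)) + 37155)*(19017 - 8378) = ((48 + 348/(((½)*(15 + 4*(1 + 15))/4))) + 37155)*(19017 - 8378) = ((48 + 348/(((½)*(¼)*(15 + 4*16)))) + 37155)*10639 = ((48 + 348/(((½)*(¼)*(15 + 64)))) + 37155)*10639 = ((48 + 348/(((½)*(¼)*79))) + 37155)*10639 = ((48 + 348/(79/8)) + 37155)*10639 = ((48 + 348*(8/79)) + 37155)*10639 = ((48 + 2784/79) + 37155)*10639 = (6576/79 + 37155)*10639 = (2941821/79)*10639 = 31298033619/79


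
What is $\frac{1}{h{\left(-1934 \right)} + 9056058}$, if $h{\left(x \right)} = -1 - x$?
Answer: $\frac{1}{9057991} \approx 1.104 \cdot 10^{-7}$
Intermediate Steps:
$\frac{1}{h{\left(-1934 \right)} + 9056058} = \frac{1}{\left(-1 - -1934\right) + 9056058} = \frac{1}{\left(-1 + 1934\right) + 9056058} = \frac{1}{1933 + 9056058} = \frac{1}{9057991}$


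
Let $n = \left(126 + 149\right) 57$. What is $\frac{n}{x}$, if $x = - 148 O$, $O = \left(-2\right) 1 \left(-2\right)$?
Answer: $- \frac{15675}{592} \approx -26.478$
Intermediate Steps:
$O = 4$ ($O = \left(-2\right) \left(-2\right) = 4$)
$n = 15675$ ($n = 275 \cdot 57 = 15675$)
$x = -592$ ($x = \left(-148\right) 4 = -592$)
$\frac{n}{x} = \frac{15675}{-592} = 15675 \left(- \frac{1}{592}\right) = - \frac{15675}{592}$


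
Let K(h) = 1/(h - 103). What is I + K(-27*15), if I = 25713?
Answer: 13062203/508 ≈ 25713.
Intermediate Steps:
K(h) = 1/(-103 + h)
I + K(-27*15) = 25713 + 1/(-103 - 27*15) = 25713 + 1/(-103 - 405) = 25713 + 1/(-508) = 25713 - 1/508 = 13062203/508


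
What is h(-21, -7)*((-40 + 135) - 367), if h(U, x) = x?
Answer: 1904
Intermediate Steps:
h(-21, -7)*((-40 + 135) - 367) = -7*((-40 + 135) - 367) = -7*(95 - 367) = -7*(-272) = 1904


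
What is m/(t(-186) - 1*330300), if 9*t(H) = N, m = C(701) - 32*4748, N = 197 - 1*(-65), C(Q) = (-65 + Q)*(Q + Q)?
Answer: -3328812/1486219 ≈ -2.2398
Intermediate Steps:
C(Q) = 2*Q*(-65 + Q) (C(Q) = (-65 + Q)*(2*Q) = 2*Q*(-65 + Q))
N = 262 (N = 197 + 65 = 262)
m = 739736 (m = 2*701*(-65 + 701) - 32*4748 = 2*701*636 - 1*151936 = 891672 - 151936 = 739736)
t(H) = 262/9 (t(H) = (1/9)*262 = 262/9)
m/(t(-186) - 1*330300) = 739736/(262/9 - 1*330300) = 739736/(262/9 - 330300) = 739736/(-2972438/9) = 739736*(-9/2972438) = -3328812/1486219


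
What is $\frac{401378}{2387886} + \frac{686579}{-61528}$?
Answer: $- \frac{807388198205}{73460924904} \approx -10.991$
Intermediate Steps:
$\frac{401378}{2387886} + \frac{686579}{-61528} = 401378 \cdot \frac{1}{2387886} + 686579 \left(- \frac{1}{61528}\right) = \frac{200689}{1193943} - \frac{686579}{61528} = - \frac{807388198205}{73460924904}$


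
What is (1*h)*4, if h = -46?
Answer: -184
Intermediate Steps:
(1*h)*4 = (1*(-46))*4 = -46*4 = -184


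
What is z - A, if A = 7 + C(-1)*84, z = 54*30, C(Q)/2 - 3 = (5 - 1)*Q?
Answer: 1781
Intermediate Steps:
C(Q) = 6 + 8*Q (C(Q) = 6 + 2*((5 - 1)*Q) = 6 + 2*(4*Q) = 6 + 8*Q)
z = 1620
A = -161 (A = 7 + (6 + 8*(-1))*84 = 7 + (6 - 8)*84 = 7 - 2*84 = 7 - 168 = -161)
z - A = 1620 - 1*(-161) = 1620 + 161 = 1781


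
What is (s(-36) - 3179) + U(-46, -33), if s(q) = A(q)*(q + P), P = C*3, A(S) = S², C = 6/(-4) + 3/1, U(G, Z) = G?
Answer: -44049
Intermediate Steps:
C = 3/2 (C = 6*(-¼) + 3*1 = -3/2 + 3 = 3/2 ≈ 1.5000)
P = 9/2 (P = (3/2)*3 = 9/2 ≈ 4.5000)
s(q) = q²*(9/2 + q) (s(q) = q²*(q + 9/2) = q²*(9/2 + q))
(s(-36) - 3179) + U(-46, -33) = ((-36)²*(9/2 - 36) - 3179) - 46 = (1296*(-63/2) - 3179) - 46 = (-40824 - 3179) - 46 = -44003 - 46 = -44049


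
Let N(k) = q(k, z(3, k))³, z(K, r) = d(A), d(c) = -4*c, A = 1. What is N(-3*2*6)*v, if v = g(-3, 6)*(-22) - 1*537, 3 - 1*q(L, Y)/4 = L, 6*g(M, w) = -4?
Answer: -1982994624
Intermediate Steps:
g(M, w) = -⅔ (g(M, w) = (⅙)*(-4) = -⅔)
z(K, r) = -4 (z(K, r) = -4*1 = -4)
q(L, Y) = 12 - 4*L
v = -1567/3 (v = -⅔*(-22) - 1*537 = 44/3 - 537 = -1567/3 ≈ -522.33)
N(k) = (12 - 4*k)³
N(-3*2*6)*v = -64*(-3 - 3*2*6)³*(-1567/3) = -64*(-3 - 6*6)³*(-1567/3) = -64*(-3 - 36)³*(-1567/3) = -64*(-39)³*(-1567/3) = -64*(-59319)*(-1567/3) = 3796416*(-1567/3) = -1982994624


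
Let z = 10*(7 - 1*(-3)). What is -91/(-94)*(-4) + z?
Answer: 4518/47 ≈ 96.128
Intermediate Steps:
z = 100 (z = 10*(7 + 3) = 10*10 = 100)
-91/(-94)*(-4) + z = -91/(-94)*(-4) + 100 = -91*(-1/94)*(-4) + 100 = (91/94)*(-4) + 100 = -182/47 + 100 = 4518/47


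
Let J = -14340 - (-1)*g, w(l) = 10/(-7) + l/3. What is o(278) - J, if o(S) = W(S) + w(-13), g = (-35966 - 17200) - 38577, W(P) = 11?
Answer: 2227853/21 ≈ 1.0609e+5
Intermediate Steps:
w(l) = -10/7 + l/3 (w(l) = 10*(-1/7) + l*(1/3) = -10/7 + l/3)
g = -91743 (g = -53166 - 38577 = -91743)
o(S) = 110/21 (o(S) = 11 + (-10/7 + (1/3)*(-13)) = 11 + (-10/7 - 13/3) = 11 - 121/21 = 110/21)
J = -106083 (J = -14340 - (-1)*(-91743) = -14340 - 1*91743 = -14340 - 91743 = -106083)
o(278) - J = 110/21 - 1*(-106083) = 110/21 + 106083 = 2227853/21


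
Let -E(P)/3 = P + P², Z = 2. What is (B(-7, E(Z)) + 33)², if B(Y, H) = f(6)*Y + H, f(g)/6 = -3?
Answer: 19881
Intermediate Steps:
f(g) = -18 (f(g) = 6*(-3) = -18)
E(P) = -3*P - 3*P² (E(P) = -3*(P + P²) = -3*P - 3*P²)
B(Y, H) = H - 18*Y (B(Y, H) = -18*Y + H = H - 18*Y)
(B(-7, E(Z)) + 33)² = ((-3*2*(1 + 2) - 18*(-7)) + 33)² = ((-3*2*3 + 126) + 33)² = ((-18 + 126) + 33)² = (108 + 33)² = 141² = 19881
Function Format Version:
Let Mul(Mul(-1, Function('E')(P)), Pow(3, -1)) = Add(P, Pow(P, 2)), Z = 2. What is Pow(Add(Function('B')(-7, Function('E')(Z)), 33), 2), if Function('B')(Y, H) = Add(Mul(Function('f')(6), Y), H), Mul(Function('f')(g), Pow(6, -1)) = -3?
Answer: 19881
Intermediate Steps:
Function('f')(g) = -18 (Function('f')(g) = Mul(6, -3) = -18)
Function('E')(P) = Add(Mul(-3, P), Mul(-3, Pow(P, 2))) (Function('E')(P) = Mul(-3, Add(P, Pow(P, 2))) = Add(Mul(-3, P), Mul(-3, Pow(P, 2))))
Function('B')(Y, H) = Add(H, Mul(-18, Y)) (Function('B')(Y, H) = Add(Mul(-18, Y), H) = Add(H, Mul(-18, Y)))
Pow(Add(Function('B')(-7, Function('E')(Z)), 33), 2) = Pow(Add(Add(Mul(-3, 2, Add(1, 2)), Mul(-18, -7)), 33), 2) = Pow(Add(Add(Mul(-3, 2, 3), 126), 33), 2) = Pow(Add(Add(-18, 126), 33), 2) = Pow(Add(108, 33), 2) = Pow(141, 2) = 19881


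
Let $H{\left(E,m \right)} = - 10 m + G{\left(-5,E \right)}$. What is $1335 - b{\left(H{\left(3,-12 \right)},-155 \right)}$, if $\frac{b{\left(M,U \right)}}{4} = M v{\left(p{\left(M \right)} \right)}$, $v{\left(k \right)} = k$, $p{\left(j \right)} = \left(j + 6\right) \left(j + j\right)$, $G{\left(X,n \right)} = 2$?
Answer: $-15239881$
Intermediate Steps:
$p{\left(j \right)} = 2 j \left(6 + j\right)$ ($p{\left(j \right)} = \left(6 + j\right) 2 j = 2 j \left(6 + j\right)$)
$H{\left(E,m \right)} = 2 - 10 m$ ($H{\left(E,m \right)} = - 10 m + 2 = 2 - 10 m$)
$b{\left(M,U \right)} = 8 M^{2} \left(6 + M\right)$ ($b{\left(M,U \right)} = 4 M 2 M \left(6 + M\right) = 4 \cdot 2 M^{2} \left(6 + M\right) = 8 M^{2} \left(6 + M\right)$)
$1335 - b{\left(H{\left(3,-12 \right)},-155 \right)} = 1335 - 8 \left(2 - -120\right)^{2} \left(6 + \left(2 - -120\right)\right) = 1335 - 8 \left(2 + 120\right)^{2} \left(6 + \left(2 + 120\right)\right) = 1335 - 8 \cdot 122^{2} \left(6 + 122\right) = 1335 - 8 \cdot 14884 \cdot 128 = 1335 - 15241216 = -15239881$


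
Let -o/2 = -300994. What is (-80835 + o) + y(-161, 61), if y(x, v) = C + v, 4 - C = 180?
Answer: 521038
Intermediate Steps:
o = 601988 (o = -2*(-300994) = 601988)
C = -176 (C = 4 - 1*180 = 4 - 180 = -176)
y(x, v) = -176 + v
(-80835 + o) + y(-161, 61) = (-80835 + 601988) + (-176 + 61) = 521153 - 115 = 521038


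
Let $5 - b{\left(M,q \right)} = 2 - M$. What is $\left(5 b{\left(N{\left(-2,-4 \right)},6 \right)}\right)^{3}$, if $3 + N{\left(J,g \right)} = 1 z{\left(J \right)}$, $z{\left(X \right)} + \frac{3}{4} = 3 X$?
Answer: $- \frac{2460375}{64} \approx -38443.0$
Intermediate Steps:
$z{\left(X \right)} = - \frac{3}{4} + 3 X$
$N{\left(J,g \right)} = - \frac{15}{4} + 3 J$ ($N{\left(J,g \right)} = -3 + 1 \left(- \frac{3}{4} + 3 J\right) = -3 + \left(- \frac{3}{4} + 3 J\right) = - \frac{15}{4} + 3 J$)
$b{\left(M,q \right)} = 3 + M$ ($b{\left(M,q \right)} = 5 - \left(2 - M\right) = 5 + \left(-2 + M\right) = 3 + M$)
$\left(5 b{\left(N{\left(-2,-4 \right)},6 \right)}\right)^{3} = \left(5 \left(3 + \left(- \frac{15}{4} + 3 \left(-2\right)\right)\right)\right)^{3} = \left(5 \left(3 - \frac{39}{4}\right)\right)^{3} = \left(5 \left(- \frac{27}{4}\right)\right)^{3} = \left(- \frac{135}{4}\right)^{3} = - \frac{2460375}{64}$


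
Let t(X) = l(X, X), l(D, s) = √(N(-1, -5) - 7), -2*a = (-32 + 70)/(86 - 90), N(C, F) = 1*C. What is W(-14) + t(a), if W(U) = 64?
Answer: 64 + 2*I*√2 ≈ 64.0 + 2.8284*I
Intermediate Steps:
N(C, F) = C
a = 19/4 (a = -(-32 + 70)/(2*(86 - 90)) = -19/(-4) = -19*(-1)/4 = -½*(-19/2) = 19/4 ≈ 4.7500)
l(D, s) = 2*I*√2 (l(D, s) = √(-1 - 7) = √(-8) = 2*I*√2)
t(X) = 2*I*√2
W(-14) + t(a) = 64 + 2*I*√2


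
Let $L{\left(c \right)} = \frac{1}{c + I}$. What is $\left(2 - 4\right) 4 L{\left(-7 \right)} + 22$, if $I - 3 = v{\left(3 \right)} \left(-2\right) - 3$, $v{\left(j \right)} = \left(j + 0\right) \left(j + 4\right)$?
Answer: $\frac{1086}{49} \approx 22.163$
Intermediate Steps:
$v{\left(j \right)} = j \left(4 + j\right)$
$I = -42$ ($I = 3 + \left(3 \left(4 + 3\right) \left(-2\right) - 3\right) = 3 + \left(3 \cdot 7 \left(-2\right) - 3\right) = 3 + \left(21 \left(-2\right) - 3\right) = 3 - 45 = -42$)
$L{\left(c \right)} = \frac{1}{-42 + c}$ ($L{\left(c \right)} = \frac{1}{c - 42} = \frac{1}{-42 + c}$)
$\left(2 - 4\right) 4 L{\left(-7 \right)} + 22 = \frac{\left(2 - 4\right) 4}{-42 - 7} + 22 = \frac{\left(-2\right) 4}{-49} + 22 = \left(-8\right) \left(- \frac{1}{49}\right) + 22 = \frac{8}{49} + 22 = \frac{1086}{49}$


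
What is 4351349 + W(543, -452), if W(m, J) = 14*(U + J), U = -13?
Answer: 4344839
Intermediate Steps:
W(m, J) = -182 + 14*J (W(m, J) = 14*(-13 + J) = -182 + 14*J)
4351349 + W(543, -452) = 4351349 + (-182 + 14*(-452)) = 4351349 + (-182 - 6328) = 4351349 - 6510 = 4344839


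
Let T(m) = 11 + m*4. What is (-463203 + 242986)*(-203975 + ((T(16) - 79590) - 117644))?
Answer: 88336526078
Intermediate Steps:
T(m) = 11 + 4*m
(-463203 + 242986)*(-203975 + ((T(16) - 79590) - 117644)) = (-463203 + 242986)*(-203975 + (((11 + 4*16) - 79590) - 117644)) = -220217*(-203975 + (((11 + 64) - 79590) - 117644)) = -220217*(-203975 + ((75 - 79590) - 117644)) = -220217*(-203975 + (-79515 - 117644)) = -220217*(-203975 - 197159) = -220217*(-401134) = 88336526078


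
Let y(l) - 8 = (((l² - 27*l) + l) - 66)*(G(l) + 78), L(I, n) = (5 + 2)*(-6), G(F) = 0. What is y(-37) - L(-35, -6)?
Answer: 176720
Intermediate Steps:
L(I, n) = -42 (L(I, n) = 7*(-6) = -42)
y(l) = -5140 - 2028*l + 78*l² (y(l) = 8 + (((l² - 27*l) + l) - 66)*(0 + 78) = 8 + ((l² - 26*l) - 66)*78 = 8 + (-66 + l² - 26*l)*78 = 8 + (-5148 - 2028*l + 78*l²) = -5140 - 2028*l + 78*l²)
y(-37) - L(-35, -6) = (-5140 - 2028*(-37) + 78*(-37)²) - 1*(-42) = (-5140 + 75036 + 78*1369) + 42 = (-5140 + 75036 + 106782) + 42 = 176678 + 42 = 176720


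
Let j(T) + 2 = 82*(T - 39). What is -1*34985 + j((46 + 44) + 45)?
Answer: -27115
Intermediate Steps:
j(T) = -3200 + 82*T (j(T) = -2 + 82*(T - 39) = -2 + 82*(-39 + T) = -2 + (-3198 + 82*T) = -3200 + 82*T)
-1*34985 + j((46 + 44) + 45) = -1*34985 + (-3200 + 82*((46 + 44) + 45)) = -34985 + (-3200 + 82*(90 + 45)) = -34985 + (-3200 + 82*135) = -34985 + (-3200 + 11070) = -34985 + 7870 = -27115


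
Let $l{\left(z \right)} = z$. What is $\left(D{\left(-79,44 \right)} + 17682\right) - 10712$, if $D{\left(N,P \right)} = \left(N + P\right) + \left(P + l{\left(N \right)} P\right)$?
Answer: $3503$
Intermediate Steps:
$D{\left(N,P \right)} = N + 2 P + N P$ ($D{\left(N,P \right)} = \left(N + P\right) + \left(P + N P\right) = N + 2 P + N P$)
$\left(D{\left(-79,44 \right)} + 17682\right) - 10712 = \left(\left(-79 + 2 \cdot 44 - 3476\right) + 17682\right) - 10712 = \left(\left(-79 + 88 - 3476\right) + 17682\right) - 10712 = \left(-3467 + 17682\right) - 10712 = 14215 - 10712 = 3503$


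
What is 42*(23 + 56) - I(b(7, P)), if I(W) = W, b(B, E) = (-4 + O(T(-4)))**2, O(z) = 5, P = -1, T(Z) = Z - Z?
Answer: 3317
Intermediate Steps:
T(Z) = 0
b(B, E) = 1 (b(B, E) = (-4 + 5)**2 = 1**2 = 1)
42*(23 + 56) - I(b(7, P)) = 42*(23 + 56) - 1*1 = 42*79 - 1 = 3318 - 1 = 3317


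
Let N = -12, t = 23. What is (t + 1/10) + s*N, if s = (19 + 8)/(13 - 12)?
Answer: -3009/10 ≈ -300.90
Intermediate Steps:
s = 27 (s = 27/1 = 27*1 = 27)
(t + 1/10) + s*N = (23 + 1/10) + 27*(-12) = (23 + ⅒) - 324 = 231/10 - 324 = -3009/10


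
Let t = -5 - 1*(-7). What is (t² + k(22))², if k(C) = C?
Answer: 676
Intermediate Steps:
t = 2 (t = -5 + 7 = 2)
(t² + k(22))² = (2² + 22)² = (4 + 22)² = 26² = 676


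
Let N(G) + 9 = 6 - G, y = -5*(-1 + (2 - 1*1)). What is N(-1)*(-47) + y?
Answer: 94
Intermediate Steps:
y = 0 (y = -5*(-1 + (2 - 1)) = -5*(-1 + 1) = -5*0 = 0)
N(G) = -3 - G (N(G) = -9 + (6 - G) = -3 - G)
N(-1)*(-47) + y = (-3 - 1*(-1))*(-47) + 0 = (-3 + 1)*(-47) + 0 = -2*(-47) + 0 = 94 + 0 = 94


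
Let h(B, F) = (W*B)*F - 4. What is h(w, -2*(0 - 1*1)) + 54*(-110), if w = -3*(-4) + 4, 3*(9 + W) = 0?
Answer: -6232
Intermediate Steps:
W = -9 (W = -9 + (⅓)*0 = -9 + 0 = -9)
w = 16 (w = 12 + 4 = 16)
h(B, F) = -4 - 9*B*F (h(B, F) = (-9*B)*F - 4 = -9*B*F - 4 = -4 - 9*B*F)
h(w, -2*(0 - 1*1)) + 54*(-110) = (-4 - 9*16*(-2*(0 - 1*1))) + 54*(-110) = (-4 - 9*16*(-2*(0 - 1))) - 5940 = (-4 - 9*16*(-2*(-1))) - 5940 = (-4 - 9*16*2) - 5940 = (-4 - 288) - 5940 = -292 - 5940 = -6232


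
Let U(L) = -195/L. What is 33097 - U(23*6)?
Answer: 1522527/46 ≈ 33098.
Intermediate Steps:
33097 - U(23*6) = 33097 - (-195)/(23*6) = 33097 - (-195)/138 = 33097 - 1*(-65/46) = 33097 + 65/46 = 1522527/46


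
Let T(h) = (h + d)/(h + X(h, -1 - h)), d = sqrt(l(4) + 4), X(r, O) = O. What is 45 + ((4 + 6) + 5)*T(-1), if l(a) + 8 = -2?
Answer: 60 - 15*I*sqrt(6) ≈ 60.0 - 36.742*I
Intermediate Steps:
l(a) = -10 (l(a) = -8 - 2 = -10)
d = I*sqrt(6) (d = sqrt(-10 + 4) = sqrt(-6) = I*sqrt(6) ≈ 2.4495*I)
T(h) = -h - I*sqrt(6) (T(h) = (h + I*sqrt(6))/(h + (-1 - h)) = (h + I*sqrt(6))/(-1) = (h + I*sqrt(6))*(-1) = -h - I*sqrt(6))
45 + ((4 + 6) + 5)*T(-1) = 45 + ((4 + 6) + 5)*(-1*(-1) - I*sqrt(6)) = 45 + (10 + 5)*(1 - I*sqrt(6)) = 45 + 15*(1 - I*sqrt(6)) = 45 + (15 - 15*I*sqrt(6)) = 60 - 15*I*sqrt(6)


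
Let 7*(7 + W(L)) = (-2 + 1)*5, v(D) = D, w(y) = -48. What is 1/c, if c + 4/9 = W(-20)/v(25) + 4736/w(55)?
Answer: -1575/156586 ≈ -0.010058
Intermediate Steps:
W(L) = -54/7 (W(L) = -7 + ((-2 + 1)*5)/7 = -7 + (-1*5)/7 = -7 + (⅐)*(-5) = -7 - 5/7 = -54/7)
c = -156586/1575 (c = -4/9 + (-54/7/25 + 4736/(-48)) = -4/9 + (-54/7*1/25 + 4736*(-1/48)) = -4/9 + (-54/175 - 296/3) = -4/9 - 51962/525 = -156586/1575 ≈ -99.420)
1/c = 1/(-156586/1575) = -1575/156586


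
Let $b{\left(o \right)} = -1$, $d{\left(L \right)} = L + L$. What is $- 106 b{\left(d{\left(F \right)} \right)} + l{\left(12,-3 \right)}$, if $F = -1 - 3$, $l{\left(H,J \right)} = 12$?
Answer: $118$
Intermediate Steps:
$F = -4$ ($F = -1 - 3 = -4$)
$d{\left(L \right)} = 2 L$
$- 106 b{\left(d{\left(F \right)} \right)} + l{\left(12,-3 \right)} = \left(-106\right) \left(-1\right) + 12 = 106 + 12 = 118$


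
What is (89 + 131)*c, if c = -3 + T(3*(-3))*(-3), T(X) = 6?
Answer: -4620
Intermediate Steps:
c = -21 (c = -3 + 6*(-3) = -3 - 18 = -21)
(89 + 131)*c = (89 + 131)*(-21) = 220*(-21) = -4620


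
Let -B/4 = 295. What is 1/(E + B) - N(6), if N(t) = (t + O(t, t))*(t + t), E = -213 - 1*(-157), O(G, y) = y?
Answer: -177985/1236 ≈ -144.00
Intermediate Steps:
B = -1180 (B = -4*295 = -1180)
E = -56 (E = -213 + 157 = -56)
N(t) = 4*t**2 (N(t) = (t + t)*(t + t) = (2*t)*(2*t) = 4*t**2)
1/(E + B) - N(6) = 1/(-56 - 1180) - 4*6**2 = 1/(-1236) - 4*36 = -1/1236 - 1*144 = -1/1236 - 144 = -177985/1236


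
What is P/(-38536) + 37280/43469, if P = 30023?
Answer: 131552293/1675121384 ≈ 0.078533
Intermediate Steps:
P/(-38536) + 37280/43469 = 30023/(-38536) + 37280/43469 = 30023*(-1/38536) + 37280*(1/43469) = -30023/38536 + 37280/43469 = 131552293/1675121384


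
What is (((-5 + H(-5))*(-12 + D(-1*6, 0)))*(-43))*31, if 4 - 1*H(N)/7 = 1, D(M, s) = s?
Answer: 255936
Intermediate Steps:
H(N) = 21 (H(N) = 28 - 7*1 = 28 - 7 = 21)
(((-5 + H(-5))*(-12 + D(-1*6, 0)))*(-43))*31 = (((-5 + 21)*(-12 + 0))*(-43))*31 = ((16*(-12))*(-43))*31 = -192*(-43)*31 = 8256*31 = 255936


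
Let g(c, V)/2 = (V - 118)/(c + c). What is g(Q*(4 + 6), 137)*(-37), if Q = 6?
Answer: -703/60 ≈ -11.717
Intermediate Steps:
g(c, V) = (-118 + V)/c (g(c, V) = 2*((V - 118)/(c + c)) = 2*((-118 + V)/((2*c))) = 2*((-118 + V)*(1/(2*c))) = 2*((-118 + V)/(2*c)) = (-118 + V)/c)
g(Q*(4 + 6), 137)*(-37) = ((-118 + 137)/((6*(4 + 6))))*(-37) = (19/(6*10))*(-37) = (19/60)*(-37) = -703/60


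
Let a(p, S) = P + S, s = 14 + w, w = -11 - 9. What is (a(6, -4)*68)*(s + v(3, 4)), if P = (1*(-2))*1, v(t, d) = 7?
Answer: -408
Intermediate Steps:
w = -20
s = -6 (s = 14 - 20 = -6)
P = -2 (P = -2*1 = -2)
a(p, S) = -2 + S
(a(6, -4)*68)*(s + v(3, 4)) = ((-2 - 4)*68)*(-6 + 7) = -6*68*1 = -408*1 = -408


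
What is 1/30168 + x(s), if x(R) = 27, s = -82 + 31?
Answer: 814537/30168 ≈ 27.000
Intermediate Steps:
s = -51
1/30168 + x(s) = 1/30168 + 27 = 814537/30168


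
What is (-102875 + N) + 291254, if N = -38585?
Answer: 149794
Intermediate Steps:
(-102875 + N) + 291254 = (-102875 - 38585) + 291254 = -141460 + 291254 = 149794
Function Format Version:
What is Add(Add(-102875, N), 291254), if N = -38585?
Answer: 149794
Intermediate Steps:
Add(Add(-102875, N), 291254) = Add(Add(-102875, -38585), 291254) = Add(-141460, 291254) = 149794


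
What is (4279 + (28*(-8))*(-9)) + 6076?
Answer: 12371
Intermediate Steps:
(4279 + (28*(-8))*(-9)) + 6076 = (4279 - 224*(-9)) + 6076 = (4279 + 2016) + 6076 = 6295 + 6076 = 12371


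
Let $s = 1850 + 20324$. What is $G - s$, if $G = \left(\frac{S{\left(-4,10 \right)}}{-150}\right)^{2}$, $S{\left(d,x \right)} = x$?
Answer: $- \frac{4989149}{225} \approx -22174.0$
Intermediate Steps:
$s = 22174$
$G = \frac{1}{225}$ ($G = \left(\frac{10}{-150}\right)^{2} = \left(10 \left(- \frac{1}{150}\right)\right)^{2} = \left(- \frac{1}{15}\right)^{2} = \frac{1}{225} \approx 0.0044444$)
$G - s = \frac{1}{225} - 22174 = - \frac{4989149}{225}$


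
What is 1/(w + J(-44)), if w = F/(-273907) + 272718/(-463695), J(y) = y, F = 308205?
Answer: -42336435455/1935340655587 ≈ -0.021875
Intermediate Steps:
w = -72537495567/42336435455 (w = 308205/(-273907) + 272718/(-463695) = 308205*(-1/273907) + 272718*(-1/463695) = -308205/273907 - 90906/154565 = -72537495567/42336435455 ≈ -1.7134)
1/(w + J(-44)) = 1/(-72537495567/42336435455 - 44) = 1/(-1935340655587/42336435455) = -42336435455/1935340655587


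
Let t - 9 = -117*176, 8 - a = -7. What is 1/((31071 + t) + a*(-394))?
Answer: 1/4578 ≈ 0.00021844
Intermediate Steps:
a = 15 (a = 8 - 1*(-7) = 8 + 7 = 15)
t = -20583 (t = 9 - 117*176 = 9 - 20592 = -20583)
1/((31071 + t) + a*(-394)) = 1/((31071 - 20583) + 15*(-394)) = 1/(10488 - 5910) = 1/4578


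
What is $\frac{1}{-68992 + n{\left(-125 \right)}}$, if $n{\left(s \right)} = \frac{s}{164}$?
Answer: $- \frac{164}{11314813} \approx -1.4494 \cdot 10^{-5}$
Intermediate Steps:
$n{\left(s \right)} = \frac{s}{164}$ ($n{\left(s \right)} = s \frac{1}{164} = \frac{s}{164}$)
$\frac{1}{-68992 + n{\left(-125 \right)}} = \frac{1}{-68992 + \frac{1}{164} \left(-125\right)} = \frac{1}{-68992 - \frac{125}{164}} = \frac{1}{- \frac{11314813}{164}} = - \frac{164}{11314813}$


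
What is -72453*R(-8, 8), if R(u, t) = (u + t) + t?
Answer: -579624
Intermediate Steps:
R(u, t) = u + 2*t (R(u, t) = (t + u) + t = u + 2*t)
-72453*R(-8, 8) = -72453*(-8 + 2*8) = -72453*(-8 + 16) = -72453*8 = -579624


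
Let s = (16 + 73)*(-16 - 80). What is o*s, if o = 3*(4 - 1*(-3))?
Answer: -179424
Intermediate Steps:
o = 21 (o = 3*(4 + 3) = 3*7 = 21)
s = -8544 (s = 89*(-96) = -8544)
o*s = 21*(-8544) = -179424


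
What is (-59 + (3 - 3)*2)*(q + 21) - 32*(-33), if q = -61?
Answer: 3416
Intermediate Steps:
(-59 + (3 - 3)*2)*(q + 21) - 32*(-33) = (-59 + (3 - 3)*2)*(-61 + 21) - 32*(-33) = (-59 + 0*2)*(-40) + 1056 = (-59 + 0)*(-40) + 1056 = -59*(-40) + 1056 = 2360 + 1056 = 3416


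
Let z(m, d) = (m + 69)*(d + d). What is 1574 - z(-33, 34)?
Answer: -874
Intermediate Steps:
z(m, d) = 2*d*(69 + m) (z(m, d) = (69 + m)*(2*d) = 2*d*(69 + m))
1574 - z(-33, 34) = 1574 - 2*34*(69 - 33) = 1574 - 2*34*36 = 1574 - 1*2448 = 1574 - 2448 = -874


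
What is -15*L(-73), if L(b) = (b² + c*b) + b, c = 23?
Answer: -53655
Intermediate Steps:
L(b) = b² + 24*b (L(b) = (b² + 23*b) + b = b² + 24*b)
-15*L(-73) = -(-1095)*(24 - 73) = -(-1095)*(-49) = -15*3577 = -53655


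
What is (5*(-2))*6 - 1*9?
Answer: -69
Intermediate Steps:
(5*(-2))*6 - 1*9 = -10*6 - 9 = -60 - 9 = -69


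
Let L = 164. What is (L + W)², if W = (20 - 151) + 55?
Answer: 7744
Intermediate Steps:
W = -76 (W = -131 + 55 = -76)
(L + W)² = (164 - 76)² = 88² = 7744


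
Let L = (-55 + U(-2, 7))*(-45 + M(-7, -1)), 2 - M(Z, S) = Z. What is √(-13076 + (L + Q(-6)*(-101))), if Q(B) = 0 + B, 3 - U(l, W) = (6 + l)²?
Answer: I*√10022 ≈ 100.11*I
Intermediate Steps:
M(Z, S) = 2 - Z
U(l, W) = 3 - (6 + l)²
Q(B) = B
L = 2448 (L = (-55 + (3 - (6 - 2)²))*(-45 + (2 - 1*(-7))) = (-55 + (3 - 1*4²))*(-45 + (2 + 7)) = (-55 + (3 - 1*16))*(-45 + 9) = (-55 + (3 - 16))*(-36) = (-55 - 13)*(-36) = -68*(-36) = 2448)
√(-13076 + (L + Q(-6)*(-101))) = √(-13076 + (2448 - 6*(-101))) = √(-13076 + (2448 + 606)) = √(-13076 + 3054) = √(-10022) = I*√10022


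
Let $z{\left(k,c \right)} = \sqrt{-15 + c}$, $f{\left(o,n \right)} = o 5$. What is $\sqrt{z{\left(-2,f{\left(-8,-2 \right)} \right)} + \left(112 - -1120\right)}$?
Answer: $\sqrt{1232 + i \sqrt{55}} \approx 35.1 + 0.1056 i$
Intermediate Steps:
$f{\left(o,n \right)} = 5 o$
$\sqrt{z{\left(-2,f{\left(-8,-2 \right)} \right)} + \left(112 - -1120\right)} = \sqrt{\sqrt{-15 + 5 \left(-8\right)} + \left(112 - -1120\right)} = \sqrt{\sqrt{-15 - 40} + \left(112 + 1120\right)} = \sqrt{\sqrt{-55} + 1232} = \sqrt{i \sqrt{55} + 1232} = \sqrt{1232 + i \sqrt{55}}$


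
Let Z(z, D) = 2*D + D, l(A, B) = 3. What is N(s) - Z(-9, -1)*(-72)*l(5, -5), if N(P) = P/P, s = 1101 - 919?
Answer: -647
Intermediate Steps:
Z(z, D) = 3*D
s = 182
N(P) = 1
N(s) - Z(-9, -1)*(-72)*l(5, -5) = 1 - (3*(-1))*(-72)*3 = 1 - (-3*(-72))*3 = 1 - 216*3 = 1 - 1*648 = 1 - 648 = -647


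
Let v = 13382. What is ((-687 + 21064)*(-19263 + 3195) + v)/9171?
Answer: -327404254/9171 ≈ -35700.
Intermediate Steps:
((-687 + 21064)*(-19263 + 3195) + v)/9171 = ((-687 + 21064)*(-19263 + 3195) + 13382)/9171 = (20377*(-16068) + 13382)*(1/9171) = (-327417636 + 13382)*(1/9171) = -327404254*1/9171 = -327404254/9171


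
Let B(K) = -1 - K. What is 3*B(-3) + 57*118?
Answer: 6732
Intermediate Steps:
3*B(-3) + 57*118 = 3*(-1 - 1*(-3)) + 57*118 = 3*(-1 + 3) + 6726 = 3*2 + 6726 = 6 + 6726 = 6732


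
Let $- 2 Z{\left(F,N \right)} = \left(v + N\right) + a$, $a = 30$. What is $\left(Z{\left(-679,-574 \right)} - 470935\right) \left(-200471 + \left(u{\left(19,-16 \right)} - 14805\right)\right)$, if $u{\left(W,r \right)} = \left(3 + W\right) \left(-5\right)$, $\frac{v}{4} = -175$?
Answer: $101298835818$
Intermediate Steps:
$v = -700$ ($v = 4 \left(-175\right) = -700$)
$u{\left(W,r \right)} = -15 - 5 W$
$Z{\left(F,N \right)} = 335 - \frac{N}{2}$ ($Z{\left(F,N \right)} = - \frac{\left(-700 + N\right) + 30}{2} = - \frac{-670 + N}{2} = 335 - \frac{N}{2}$)
$\left(Z{\left(-679,-574 \right)} - 470935\right) \left(-200471 + \left(u{\left(19,-16 \right)} - 14805\right)\right) = \left(\left(335 - -287\right) - 470935\right) \left(-200471 - 14915\right) = \left(\left(335 + 287\right) - 470935\right) \left(-200471 - 14915\right) = \left(622 - 470935\right) \left(-200471 - 14915\right) = - 470313 \left(-200471 - 14915\right) = \left(-470313\right) \left(-215386\right) = 101298835818$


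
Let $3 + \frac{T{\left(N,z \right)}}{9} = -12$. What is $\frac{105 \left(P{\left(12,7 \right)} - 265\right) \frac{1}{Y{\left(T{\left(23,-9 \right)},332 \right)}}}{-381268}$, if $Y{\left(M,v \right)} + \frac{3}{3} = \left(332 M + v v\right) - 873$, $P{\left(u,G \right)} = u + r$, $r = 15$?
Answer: $\frac{833}{820107468} \approx 1.0157 \cdot 10^{-6}$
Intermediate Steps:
$P{\left(u,G \right)} = 15 + u$ ($P{\left(u,G \right)} = u + 15 = 15 + u$)
$T{\left(N,z \right)} = -135$ ($T{\left(N,z \right)} = -27 + 9 \left(-12\right) = -27 - 108 = -135$)
$Y{\left(M,v \right)} = -874 + v^{2} + 332 M$ ($Y{\left(M,v \right)} = -1 - \left(873 - 332 M - v v\right) = -1 - \left(873 - v^{2} - 332 M\right) = -1 + \left(-873 + v^{2} + 332 M\right) = -874 + v^{2} + 332 M$)
$\frac{105 \left(P{\left(12,7 \right)} - 265\right) \frac{1}{Y{\left(T{\left(23,-9 \right)},332 \right)}}}{-381268} = \frac{105 \left(\left(15 + 12\right) - 265\right) \frac{1}{-874 + 332^{2} + 332 \left(-135\right)}}{-381268} = \frac{105 \left(27 - 265\right)}{-874 + 110224 - 44820} \left(- \frac{1}{381268}\right) = \frac{105 \left(-238\right)}{64530} \left(- \frac{1}{381268}\right) = \left(-24990\right) \frac{1}{64530} \left(- \frac{1}{381268}\right) = \left(- \frac{833}{2151}\right) \left(- \frac{1}{381268}\right) = \frac{833}{820107468}$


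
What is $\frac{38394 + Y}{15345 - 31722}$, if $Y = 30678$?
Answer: $- \frac{23024}{5459} \approx -4.2176$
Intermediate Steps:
$\frac{38394 + Y}{15345 - 31722} = \frac{38394 + 30678}{15345 - 31722} = \frac{69072}{-16377} = 69072 \left(- \frac{1}{16377}\right) = - \frac{23024}{5459}$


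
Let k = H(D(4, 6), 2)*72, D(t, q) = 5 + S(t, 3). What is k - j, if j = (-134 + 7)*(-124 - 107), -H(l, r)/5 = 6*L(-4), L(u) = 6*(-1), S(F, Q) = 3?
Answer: -16377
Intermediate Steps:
L(u) = -6
D(t, q) = 8 (D(t, q) = 5 + 3 = 8)
H(l, r) = 180 (H(l, r) = -30*(-6) = -5*(-36) = 180)
j = 29337 (j = -127*(-231) = 29337)
k = 12960 (k = 180*72 = 12960)
k - j = 12960 - 1*29337 = 12960 - 29337 = -16377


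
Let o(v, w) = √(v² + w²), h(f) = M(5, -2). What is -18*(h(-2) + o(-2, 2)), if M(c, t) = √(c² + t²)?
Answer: -36*√2 - 18*√29 ≈ -147.84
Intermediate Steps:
h(f) = √29 (h(f) = √(5² + (-2)²) = √(25 + 4) = √29)
-18*(h(-2) + o(-2, 2)) = -18*(√29 + √((-2)² + 2²)) = -18*(√29 + √(4 + 4)) = -18*(√29 + √8) = -18*(√29 + 2*√2) = -36*√2 - 18*√29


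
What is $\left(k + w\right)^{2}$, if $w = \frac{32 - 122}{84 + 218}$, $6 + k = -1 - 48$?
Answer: $\frac{69722500}{22801} \approx 3057.9$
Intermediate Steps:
$k = -55$ ($k = -6 - 49 = -55$)
$w = - \frac{45}{151}$ ($w = - \frac{90}{302} = \left(-90\right) \frac{1}{302} = - \frac{45}{151} \approx -0.29801$)
$\left(k + w\right)^{2} = \left(-55 - \frac{45}{151}\right)^{2} = \left(- \frac{8350}{151}\right)^{2} = \frac{69722500}{22801}$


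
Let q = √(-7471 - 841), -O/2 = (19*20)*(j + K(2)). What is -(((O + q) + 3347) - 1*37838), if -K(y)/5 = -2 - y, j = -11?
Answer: 41331 - 2*I*√2078 ≈ 41331.0 - 91.17*I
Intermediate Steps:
K(y) = 10 + 5*y (K(y) = -5*(-2 - y) = 10 + 5*y)
O = -6840 (O = -2*19*20*(-11 + (10 + 5*2)) = -760*(-11 + (10 + 10)) = -760*(-11 + 20) = -760*9 = -2*3420 = -6840)
q = 2*I*√2078 (q = √(-8312) = 2*I*√2078 ≈ 91.17*I)
-(((O + q) + 3347) - 1*37838) = -(((-6840 + 2*I*√2078) + 3347) - 1*37838) = -((-3493 + 2*I*√2078) - 37838) = -(-41331 + 2*I*√2078) = 41331 - 2*I*√2078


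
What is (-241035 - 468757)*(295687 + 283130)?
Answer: -410839676064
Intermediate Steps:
(-241035 - 468757)*(295687 + 283130) = -709792*578817 = -410839676064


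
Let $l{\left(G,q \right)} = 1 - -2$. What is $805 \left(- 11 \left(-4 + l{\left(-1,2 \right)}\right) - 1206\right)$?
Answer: $-961975$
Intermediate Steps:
$l{\left(G,q \right)} = 3$ ($l{\left(G,q \right)} = 1 + 2 = 3$)
$805 \left(- 11 \left(-4 + l{\left(-1,2 \right)}\right) - 1206\right) = 805 \left(- 11 \left(-4 + 3\right) - 1206\right) = 805 \left(\left(-11\right) \left(-1\right) - 1206\right) = 805 \left(11 - 1206\right) = 805 \left(-1195\right) = -961975$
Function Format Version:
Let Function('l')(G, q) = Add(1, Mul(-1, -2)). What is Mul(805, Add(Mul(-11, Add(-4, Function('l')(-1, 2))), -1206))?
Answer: -961975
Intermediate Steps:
Function('l')(G, q) = 3 (Function('l')(G, q) = Add(1, 2) = 3)
Mul(805, Add(Mul(-11, Add(-4, Function('l')(-1, 2))), -1206)) = Mul(805, Add(Mul(-11, Add(-4, 3)), -1206)) = Mul(805, Add(Mul(-11, -1), -1206)) = Mul(805, Add(11, -1206)) = Mul(805, -1195) = -961975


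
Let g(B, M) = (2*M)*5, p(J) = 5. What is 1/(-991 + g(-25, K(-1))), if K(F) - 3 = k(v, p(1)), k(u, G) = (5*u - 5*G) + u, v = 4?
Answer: -1/971 ≈ -0.0010299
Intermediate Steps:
k(u, G) = -5*G + 6*u (k(u, G) = (-5*G + 5*u) + u = -5*G + 6*u)
K(F) = 2 (K(F) = 3 + (-5*5 + 6*4) = 3 + (-25 + 24) = 3 - 1 = 2)
g(B, M) = 10*M
1/(-991 + g(-25, K(-1))) = 1/(-991 + 10*2) = 1/(-991 + 20) = 1/(-971) = -1/971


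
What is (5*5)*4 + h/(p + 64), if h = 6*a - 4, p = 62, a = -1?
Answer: 6295/63 ≈ 99.921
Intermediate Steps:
h = -10 (h = 6*(-1) - 4 = -6 - 4 = -10)
(5*5)*4 + h/(p + 64) = (5*5)*4 - 10/(62 + 64) = 25*4 - 10/126 = 100 + (1/126)*(-10) = 100 - 5/63 = 6295/63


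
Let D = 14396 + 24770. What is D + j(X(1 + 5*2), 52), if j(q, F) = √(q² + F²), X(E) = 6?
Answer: 39166 + 2*√685 ≈ 39218.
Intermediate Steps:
D = 39166
j(q, F) = √(F² + q²)
D + j(X(1 + 5*2), 52) = 39166 + √(52² + 6²) = 39166 + √(2704 + 36) = 39166 + √2740 = 39166 + 2*√685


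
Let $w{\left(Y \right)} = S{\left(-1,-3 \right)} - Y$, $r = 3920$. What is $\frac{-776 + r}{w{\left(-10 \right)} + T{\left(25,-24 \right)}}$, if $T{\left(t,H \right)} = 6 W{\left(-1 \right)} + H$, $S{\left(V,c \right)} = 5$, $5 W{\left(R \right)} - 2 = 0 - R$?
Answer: $- \frac{5240}{9} \approx -582.22$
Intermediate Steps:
$W{\left(R \right)} = \frac{2}{5} - \frac{R}{5}$ ($W{\left(R \right)} = \frac{2}{5} + \frac{0 - R}{5} = \frac{2}{5} + \frac{\left(-1\right) R}{5} = \frac{2}{5} - \frac{R}{5}$)
$w{\left(Y \right)} = 5 - Y$
$T{\left(t,H \right)} = \frac{18}{5} + H$ ($T{\left(t,H \right)} = 6 \left(\frac{2}{5} - - \frac{1}{5}\right) + H = 6 \left(\frac{2}{5} + \frac{1}{5}\right) + H = 6 \cdot \frac{3}{5} + H = \frac{18}{5} + H$)
$\frac{-776 + r}{w{\left(-10 \right)} + T{\left(25,-24 \right)}} = \frac{-776 + 3920}{\left(5 - -10\right) + \left(\frac{18}{5} - 24\right)} = \frac{3144}{\left(5 + 10\right) - \frac{102}{5}} = \frac{3144}{15 - \frac{102}{5}} = \frac{3144}{- \frac{27}{5}} = 3144 \left(- \frac{5}{27}\right) = - \frac{5240}{9}$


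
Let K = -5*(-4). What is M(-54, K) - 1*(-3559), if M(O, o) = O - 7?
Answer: 3498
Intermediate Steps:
K = 20
M(O, o) = -7 + O
M(-54, K) - 1*(-3559) = (-7 - 54) - 1*(-3559) = -61 + 3559 = 3498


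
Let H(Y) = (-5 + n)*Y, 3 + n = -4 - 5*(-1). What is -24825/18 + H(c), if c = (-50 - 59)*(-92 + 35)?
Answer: -269221/6 ≈ -44870.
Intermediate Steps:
n = -2 (n = -3 + (-4 - 5*(-1)) = -3 + (-4 + 5) = -3 + 1 = -2)
c = 6213 (c = -109*(-57) = 6213)
H(Y) = -7*Y (H(Y) = (-5 - 2)*Y = -7*Y)
-24825/18 + H(c) = -24825/18 - 7*6213 = -24825/18 - 43491 = -993*25/18 - 43491 = -8275/6 - 43491 = -269221/6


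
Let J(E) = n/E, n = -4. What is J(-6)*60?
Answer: 40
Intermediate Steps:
J(E) = -4/E
J(-6)*60 = -4/(-6)*60 = -4*(-⅙)*60 = (⅔)*60 = 40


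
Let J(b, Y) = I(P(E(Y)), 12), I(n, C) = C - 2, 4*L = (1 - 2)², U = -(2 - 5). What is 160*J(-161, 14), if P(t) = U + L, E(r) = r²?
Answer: 1600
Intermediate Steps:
U = 3 (U = -1*(-3) = 3)
L = ¼ (L = (1 - 2)²/4 = (¼)*(-1)² = (¼)*1 = ¼ ≈ 0.25000)
P(t) = 13/4 (P(t) = 3 + ¼ = 13/4)
I(n, C) = -2 + C
J(b, Y) = 10 (J(b, Y) = -2 + 12 = 10)
160*J(-161, 14) = 160*10 = 1600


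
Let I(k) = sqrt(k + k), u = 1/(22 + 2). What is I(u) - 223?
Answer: -223 + sqrt(3)/6 ≈ -222.71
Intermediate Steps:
u = 1/24 ≈ 0.041667
I(k) = sqrt(2)*sqrt(k) (I(k) = sqrt(2*k) = sqrt(2)*sqrt(k))
I(u) - 223 = sqrt(2)*sqrt(1/24) - 223 = sqrt(2)*(sqrt(6)/12) - 223 = sqrt(3)/6 - 223 = -223 + sqrt(3)/6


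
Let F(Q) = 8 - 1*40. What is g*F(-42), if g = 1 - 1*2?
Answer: 32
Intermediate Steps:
F(Q) = -32 (F(Q) = 8 - 40 = -32)
g = -1 (g = 1 - 2 = -1)
g*F(-42) = -1*(-32) = 32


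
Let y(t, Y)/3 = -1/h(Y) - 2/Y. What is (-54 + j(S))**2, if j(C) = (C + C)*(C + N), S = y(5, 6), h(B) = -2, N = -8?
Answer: 15129/4 ≈ 3782.3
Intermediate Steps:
y(t, Y) = 3/2 - 6/Y (y(t, Y) = 3*(-1/(-2) - 2/Y) = 3*(-1*(-1/2) - 2/Y) = 3*(1/2 - 2/Y) = 3/2 - 6/Y)
S = 1/2 (S = 3/2 - 6/6 = 3/2 - 6*1/6 = 3/2 - 1 = 1/2 ≈ 0.50000)
j(C) = 2*C*(-8 + C) (j(C) = (C + C)*(C - 8) = (2*C)*(-8 + C) = 2*C*(-8 + C))
(-54 + j(S))**2 = (-54 + 2*(1/2)*(-8 + 1/2))**2 = (-54 + 2*(1/2)*(-15/2))**2 = (-54 - 15/2)**2 = (-123/2)**2 = 15129/4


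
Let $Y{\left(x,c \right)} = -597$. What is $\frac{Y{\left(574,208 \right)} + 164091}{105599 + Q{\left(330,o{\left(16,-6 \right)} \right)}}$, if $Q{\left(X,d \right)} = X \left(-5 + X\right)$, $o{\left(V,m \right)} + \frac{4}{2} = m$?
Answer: $\frac{163494}{212849} \approx 0.76812$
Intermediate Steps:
$o{\left(V,m \right)} = -2 + m$
$\frac{Y{\left(574,208 \right)} + 164091}{105599 + Q{\left(330,o{\left(16,-6 \right)} \right)}} = \frac{-597 + 164091}{105599 + 330 \left(-5 + 330\right)} = \frac{163494}{105599 + 330 \cdot 325} = \frac{163494}{105599 + 107250} = \frac{163494}{212849}$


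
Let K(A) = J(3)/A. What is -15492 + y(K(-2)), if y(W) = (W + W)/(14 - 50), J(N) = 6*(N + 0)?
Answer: -30983/2 ≈ -15492.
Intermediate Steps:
J(N) = 6*N
K(A) = 18/A (K(A) = (6*3)/A = 18/A)
y(W) = -W/18 (y(W) = (2*W)/(-36) = (2*W)*(-1/36) = -W/18)
-15492 + y(K(-2)) = -15492 - 1/(-2) = -15492 - (-1)/2 = -15492 - 1/18*(-9) = -15492 + 1/2 = -30983/2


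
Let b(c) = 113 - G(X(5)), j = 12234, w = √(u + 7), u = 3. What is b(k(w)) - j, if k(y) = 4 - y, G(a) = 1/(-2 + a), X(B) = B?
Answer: -36364/3 ≈ -12121.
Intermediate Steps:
w = √10 (w = √(3 + 7) = √10 ≈ 3.1623)
b(c) = 338/3 (b(c) = 113 - 1/(-2 + 5) = 113 - 1/3 = 113 - 1*⅓ = 113 - ⅓ = 338/3)
b(k(w)) - j = 338/3 - 1*12234 = 338/3 - 12234 = -36364/3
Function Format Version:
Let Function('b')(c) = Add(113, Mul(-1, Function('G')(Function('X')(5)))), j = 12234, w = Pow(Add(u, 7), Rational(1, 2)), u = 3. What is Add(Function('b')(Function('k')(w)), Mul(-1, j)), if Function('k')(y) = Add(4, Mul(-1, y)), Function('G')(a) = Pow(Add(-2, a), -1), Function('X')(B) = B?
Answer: Rational(-36364, 3) ≈ -12121.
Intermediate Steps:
w = Pow(10, Rational(1, 2)) (w = Pow(Add(3, 7), Rational(1, 2)) = Pow(10, Rational(1, 2)) ≈ 3.1623)
Function('b')(c) = Rational(338, 3) (Function('b')(c) = Add(113, Mul(-1, Pow(Add(-2, 5), -1))) = Add(113, Mul(-1, Pow(3, -1))) = Add(113, Mul(-1, Rational(1, 3))) = Add(113, Rational(-1, 3)) = Rational(338, 3))
Add(Function('b')(Function('k')(w)), Mul(-1, j)) = Add(Rational(338, 3), Mul(-1, 12234)) = Add(Rational(338, 3), -12234) = Rational(-36364, 3)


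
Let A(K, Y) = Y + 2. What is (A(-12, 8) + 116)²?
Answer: 15876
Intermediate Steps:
A(K, Y) = 2 + Y
(A(-12, 8) + 116)² = ((2 + 8) + 116)² = (10 + 116)² = 126² = 15876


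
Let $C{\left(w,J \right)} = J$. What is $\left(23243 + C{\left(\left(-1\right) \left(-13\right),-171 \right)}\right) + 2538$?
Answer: $25610$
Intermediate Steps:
$\left(23243 + C{\left(\left(-1\right) \left(-13\right),-171 \right)}\right) + 2538 = \left(23243 - 171\right) + 2538 = 23072 + 2538 = 25610$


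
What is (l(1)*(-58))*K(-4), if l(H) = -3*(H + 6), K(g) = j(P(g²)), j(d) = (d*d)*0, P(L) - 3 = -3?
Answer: 0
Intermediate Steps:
P(L) = 0 (P(L) = 3 - 3 = 0)
j(d) = 0 (j(d) = d²*0 = 0)
K(g) = 0
l(H) = -18 - 3*H (l(H) = -3*(6 + H) = -18 - 3*H)
(l(1)*(-58))*K(-4) = ((-18 - 3*1)*(-58))*0 = ((-18 - 3)*(-58))*0 = -21*(-58)*0 = 1218*0 = 0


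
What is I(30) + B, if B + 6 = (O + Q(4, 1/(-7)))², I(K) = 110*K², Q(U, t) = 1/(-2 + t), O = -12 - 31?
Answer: 22698754/225 ≈ 1.0088e+5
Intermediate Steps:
O = -43
B = 423754/225 (B = -6 + (-43 + 1/(-2 + 1/(-7)))² = -6 + (-43 + 1/(-2 + 1*(-⅐)))² = -6 + (-43 + 1/(-2 - ⅐))² = -6 + (-43 + 1/(-15/7))² = -6 + (-43 - 7/15)² = -6 + (-652/15)² = -6 + 425104/225 = 423754/225 ≈ 1883.4)
I(30) + B = 110*30² + 423754/225 = 110*900 + 423754/225 = 99000 + 423754/225 = 22698754/225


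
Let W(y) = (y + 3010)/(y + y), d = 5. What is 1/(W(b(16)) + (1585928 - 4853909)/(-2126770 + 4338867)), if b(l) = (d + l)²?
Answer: 278724222/678798215 ≈ 0.41061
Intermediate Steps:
b(l) = (5 + l)²
W(y) = (3010 + y)/(2*y) (W(y) = (3010 + y)/((2*y)) = (3010 + y)*(1/(2*y)) = (3010 + y)/(2*y))
1/(W(b(16)) + (1585928 - 4853909)/(-2126770 + 4338867)) = 1/((3010 + (5 + 16)²)/(2*((5 + 16)²)) + (1585928 - 4853909)/(-2126770 + 4338867)) = 1/((3010 + 21²)/(2*(21²)) - 3267981/2212097) = 1/((½)*(3010 + 441)/441 - 3267981*1/2212097) = 1/((½)*(1/441)*3451 - 3267981/2212097) = 1/(493/126 - 3267981/2212097) = 1/(678798215/278724222) = 278724222/678798215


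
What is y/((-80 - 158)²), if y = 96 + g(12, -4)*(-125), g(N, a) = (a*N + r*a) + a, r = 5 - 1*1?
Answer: 307/2023 ≈ 0.15175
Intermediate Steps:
r = 4 (r = 5 - 1 = 4)
g(N, a) = 5*a + N*a (g(N, a) = (a*N + 4*a) + a = (N*a + 4*a) + a = (4*a + N*a) + a = 5*a + N*a)
y = 8596 (y = 96 - 4*(5 + 12)*(-125) = 96 - 4*17*(-125) = 96 - 68*(-125) = 96 + 8500 = 8596)
y/((-80 - 158)²) = 8596/((-80 - 158)²) = 8596/((-238)²) = 8596/56644 = 8596*(1/56644) = 307/2023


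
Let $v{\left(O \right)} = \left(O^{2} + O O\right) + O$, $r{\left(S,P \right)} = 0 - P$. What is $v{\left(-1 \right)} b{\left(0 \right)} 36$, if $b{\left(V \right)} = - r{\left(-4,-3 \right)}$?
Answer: $-108$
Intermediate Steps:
$r{\left(S,P \right)} = - P$
$b{\left(V \right)} = -3$ ($b{\left(V \right)} = - \left(-1\right) \left(-3\right) = \left(-1\right) 3 = -3$)
$v{\left(O \right)} = O + 2 O^{2}$ ($v{\left(O \right)} = \left(O^{2} + O^{2}\right) + O = 2 O^{2} + O = O + 2 O^{2}$)
$v{\left(-1 \right)} b{\left(0 \right)} 36 = - (1 + 2 \left(-1\right)) \left(-3\right) 36 = - (1 - 2) \left(-3\right) 36 = \left(-1\right) \left(-1\right) \left(-3\right) 36 = 1 \left(-3\right) 36 = \left(-3\right) 36 = -108$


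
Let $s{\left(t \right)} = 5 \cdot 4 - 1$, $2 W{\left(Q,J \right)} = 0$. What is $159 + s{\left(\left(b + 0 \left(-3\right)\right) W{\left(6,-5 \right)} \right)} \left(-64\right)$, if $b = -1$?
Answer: $-1057$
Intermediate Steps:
$W{\left(Q,J \right)} = 0$ ($W{\left(Q,J \right)} = \frac{1}{2} \cdot 0 = 0$)
$s{\left(t \right)} = 19$ ($s{\left(t \right)} = 20 - 1 = 19$)
$159 + s{\left(\left(b + 0 \left(-3\right)\right) W{\left(6,-5 \right)} \right)} \left(-64\right) = 159 + 19 \left(-64\right) = 159 - 1216 = -1057$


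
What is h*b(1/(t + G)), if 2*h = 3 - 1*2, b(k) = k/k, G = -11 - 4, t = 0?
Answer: ½ ≈ 0.50000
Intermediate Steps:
G = -15
b(k) = 1
h = ½ (h = (3 - 1*2)/2 = (3 - 2)/2 = (½)*1 = ½ ≈ 0.50000)
h*b(1/(t + G)) = (½)*1 = ½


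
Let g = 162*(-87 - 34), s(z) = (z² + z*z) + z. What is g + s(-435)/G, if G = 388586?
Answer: -692425887/35326 ≈ -19601.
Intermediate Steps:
s(z) = z + 2*z² (s(z) = (z² + z²) + z = 2*z² + z = z + 2*z²)
g = -19602 (g = 162*(-121) = -19602)
g + s(-435)/G = -19602 - 435*(1 + 2*(-435))/388586 = -19602 - 435*(1 - 870)*(1/388586) = -19602 - 435*(-869)*(1/388586) = -19602 + 378015*(1/388586) = -19602 + 34365/35326 = -692425887/35326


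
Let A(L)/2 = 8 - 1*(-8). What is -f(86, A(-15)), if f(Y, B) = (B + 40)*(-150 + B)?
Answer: 8496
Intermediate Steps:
A(L) = 32 (A(L) = 2*(8 - 1*(-8)) = 2*(8 + 8) = 2*16 = 32)
f(Y, B) = (-150 + B)*(40 + B) (f(Y, B) = (40 + B)*(-150 + B) = (-150 + B)*(40 + B))
-f(86, A(-15)) = -(-6000 + 32**2 - 110*32) = -(-6000 + 1024 - 3520) = -1*(-8496) = 8496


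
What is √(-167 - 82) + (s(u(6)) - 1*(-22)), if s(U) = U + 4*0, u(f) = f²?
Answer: 58 + I*√249 ≈ 58.0 + 15.78*I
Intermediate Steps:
s(U) = U (s(U) = U + 0 = U)
√(-167 - 82) + (s(u(6)) - 1*(-22)) = √(-167 - 82) + (6² - 1*(-22)) = √(-249) + (36 + 22) = I*√249 + 58 = 58 + I*√249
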